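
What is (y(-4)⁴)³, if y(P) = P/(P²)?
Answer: 1/16777216 ≈ 5.9605e-8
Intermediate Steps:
y(P) = 1/P (y(P) = P/P² = 1/P)
(y(-4)⁴)³ = ((1/(-4))⁴)³ = ((-¼)⁴)³ = (1/256)³ = 1/16777216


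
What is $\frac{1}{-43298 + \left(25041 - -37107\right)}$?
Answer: $\frac{1}{18850} \approx 5.305 \cdot 10^{-5}$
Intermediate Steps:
$\frac{1}{-43298 + \left(25041 - -37107\right)} = \frac{1}{-43298 + \left(25041 + 37107\right)} = \frac{1}{-43298 + 62148} = \frac{1}{18850}$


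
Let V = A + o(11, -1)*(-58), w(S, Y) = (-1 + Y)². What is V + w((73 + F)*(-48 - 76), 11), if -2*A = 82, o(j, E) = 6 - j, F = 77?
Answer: 349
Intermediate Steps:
A = -41 (A = -½*82 = -41)
V = 249 (V = -41 + (6 - 1*11)*(-58) = -41 + (6 - 11)*(-58) = -41 - 5*(-58) = -41 + 290 = 249)
V + w((73 + F)*(-48 - 76), 11) = 249 + (-1 + 11)² = 249 + 10² = 249 + 100 = 349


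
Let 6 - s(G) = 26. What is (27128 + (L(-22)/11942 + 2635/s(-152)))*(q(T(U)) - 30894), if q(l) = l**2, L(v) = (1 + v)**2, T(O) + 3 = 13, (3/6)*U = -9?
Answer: -1418238163407/1706 ≈ -8.3132e+8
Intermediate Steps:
U = -18 (U = 2*(-9) = -18)
s(G) = -20 (s(G) = 6 - 1*26 = 6 - 26 = -20)
T(O) = 10 (T(O) = -3 + 13 = 10)
(27128 + (L(-22)/11942 + 2635/s(-152)))*(q(T(U)) - 30894) = (27128 + ((1 - 22)**2/11942 + 2635/(-20)))*(10**2 - 30894) = (27128 + ((-21)**2*(1/11942) + 2635*(-1/20)))*(100 - 30894) = (27128 + (441*(1/11942) - 527/4))*(-30794) = (27128 + (63/1706 - 527/4))*(-30794) = (27128 - 449405/3412)*(-30794) = (92111331/3412)*(-30794) = -1418238163407/1706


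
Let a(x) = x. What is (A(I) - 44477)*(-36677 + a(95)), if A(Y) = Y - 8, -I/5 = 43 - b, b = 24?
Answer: 1630825560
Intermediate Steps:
I = -95 (I = -5*(43 - 1*24) = -5*(43 - 24) = -5*19 = -95)
A(Y) = -8 + Y
(A(I) - 44477)*(-36677 + a(95)) = ((-8 - 95) - 44477)*(-36677 + 95) = (-103 - 44477)*(-36582) = -44580*(-36582) = 1630825560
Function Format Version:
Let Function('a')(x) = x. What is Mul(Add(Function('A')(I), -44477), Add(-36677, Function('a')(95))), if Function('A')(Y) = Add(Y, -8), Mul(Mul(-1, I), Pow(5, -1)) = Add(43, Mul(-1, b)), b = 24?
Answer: 1630825560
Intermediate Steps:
I = -95 (I = Mul(-5, Add(43, Mul(-1, 24))) = Mul(-5, Add(43, -24)) = Mul(-5, 19) = -95)
Function('A')(Y) = Add(-8, Y)
Mul(Add(Function('A')(I), -44477), Add(-36677, Function('a')(95))) = Mul(Add(Add(-8, -95), -44477), Add(-36677, 95)) = Mul(Add(-103, -44477), -36582) = Mul(-44580, -36582) = 1630825560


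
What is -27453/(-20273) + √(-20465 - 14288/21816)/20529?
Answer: 27453/20273 + I*√16910381823/18660861 ≈ 1.3542 + 0.0069686*I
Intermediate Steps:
-27453/(-20273) + √(-20465 - 14288/21816)/20529 = -27453*(-1/20273) + √(-20465 - 14288*1/21816)*(1/20529) = 27453/20273 + √(-20465 - 1786/2727)*(1/20529) = 27453/20273 + √(-55809841/2727)*(1/20529) = 27453/20273 + (I*√16910381823/909)*(1/20529) = 27453/20273 + I*√16910381823/18660861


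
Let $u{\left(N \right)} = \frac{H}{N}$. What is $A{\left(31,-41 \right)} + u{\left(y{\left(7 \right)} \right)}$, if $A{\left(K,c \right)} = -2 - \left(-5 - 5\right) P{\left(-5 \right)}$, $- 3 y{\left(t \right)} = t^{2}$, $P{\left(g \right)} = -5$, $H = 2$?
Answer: $- \frac{2554}{49} \approx -52.122$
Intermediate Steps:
$y{\left(t \right)} = - \frac{t^{2}}{3}$
$u{\left(N \right)} = \frac{2}{N}$
$A{\left(K,c \right)} = -52$ ($A{\left(K,c \right)} = -2 - \left(-5 - 5\right) \left(-5\right) = -2 - \left(-10\right) \left(-5\right) = -2 - 50 = -52$)
$A{\left(31,-41 \right)} + u{\left(y{\left(7 \right)} \right)} = -52 + \frac{2}{\left(- \frac{1}{3}\right) 7^{2}} = -52 + \frac{2}{\left(- \frac{1}{3}\right) 49} = -52 + \frac{2}{- \frac{49}{3}} = -52 + 2 \left(- \frac{3}{49}\right) = -52 - \frac{6}{49} = - \frac{2554}{49}$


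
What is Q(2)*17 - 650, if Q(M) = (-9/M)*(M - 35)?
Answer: 3749/2 ≈ 1874.5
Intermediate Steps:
Q(M) = -9*(-35 + M)/M (Q(M) = (-9/M)*(-35 + M) = -9*(-35 + M)/M)
Q(2)*17 - 650 = (-9 + 315/2)*17 - 650 = (297/2)*17 - 650 = 5049/2 - 650 = 3749/2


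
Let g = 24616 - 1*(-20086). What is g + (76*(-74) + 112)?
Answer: 39190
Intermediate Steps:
g = 44702 (g = 24616 + 20086 = 44702)
g + (76*(-74) + 112) = 44702 + (76*(-74) + 112) = 44702 + (-5624 + 112) = 44702 - 5512 = 39190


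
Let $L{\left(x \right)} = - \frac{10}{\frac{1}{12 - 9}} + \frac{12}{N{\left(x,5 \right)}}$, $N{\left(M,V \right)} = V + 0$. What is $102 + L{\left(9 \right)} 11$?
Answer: $- \frac{1008}{5} \approx -201.6$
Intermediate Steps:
$N{\left(M,V \right)} = V$
$L{\left(x \right)} = - \frac{138}{5}$ ($L{\left(x \right)} = - \frac{10}{\frac{1}{12 - 9}} + \frac{12}{5} = - \frac{10}{\frac{1}{3}} + 12 \cdot \frac{1}{5} = - 10 \frac{1}{\frac{1}{3}} + \frac{12}{5} = \left(-10\right) 3 + \frac{12}{5} = -30 + \frac{12}{5} = - \frac{138}{5}$)
$102 + L{\left(9 \right)} 11 = 102 - \frac{1518}{5} = - \frac{1008}{5}$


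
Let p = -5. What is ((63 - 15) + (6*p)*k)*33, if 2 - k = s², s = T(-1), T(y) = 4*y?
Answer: 15444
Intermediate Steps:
s = -4 (s = 4*(-1) = -4)
k = -14 (k = 2 - 1*(-4)² = 2 - 1*16 = 2 - 16 = -14)
((63 - 15) + (6*p)*k)*33 = ((63 - 15) + (6*(-5))*(-14))*33 = (48 - 30*(-14))*33 = (48 + 420)*33 = 468*33 = 15444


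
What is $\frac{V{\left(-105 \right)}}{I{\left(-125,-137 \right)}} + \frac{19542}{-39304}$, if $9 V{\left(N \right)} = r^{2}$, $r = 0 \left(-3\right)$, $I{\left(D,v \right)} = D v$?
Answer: $- \frac{9771}{19652} \approx -0.4972$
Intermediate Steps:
$r = 0$
$V{\left(N \right)} = 0$ ($V{\left(N \right)} = \frac{0^{2}}{9} = \frac{1}{9} \cdot 0 = 0$)
$\frac{V{\left(-105 \right)}}{I{\left(-125,-137 \right)}} + \frac{19542}{-39304} = \frac{0}{\left(-125\right) \left(-137\right)} + \frac{19542}{-39304} = \frac{0}{17125} + 19542 \left(- \frac{1}{39304}\right) = 0 \cdot \frac{1}{17125} - \frac{9771}{19652} = 0 - \frac{9771}{19652} = - \frac{9771}{19652}$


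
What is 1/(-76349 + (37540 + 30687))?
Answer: -1/8122 ≈ -0.00012312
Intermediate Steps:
1/(-76349 + (37540 + 30687)) = 1/(-76349 + 68227) = 1/(-8122) = -1/8122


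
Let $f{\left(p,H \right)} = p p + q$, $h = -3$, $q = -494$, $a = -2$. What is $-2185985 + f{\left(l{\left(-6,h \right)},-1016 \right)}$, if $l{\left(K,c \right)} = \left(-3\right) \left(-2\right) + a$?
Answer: $-2186463$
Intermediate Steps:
$l{\left(K,c \right)} = 4$ ($l{\left(K,c \right)} = \left(-3\right) \left(-2\right) - 2 = 6 - 2 = 4$)
$f{\left(p,H \right)} = -494 + p^{2}$ ($f{\left(p,H \right)} = p p - 494 = p^{2} - 494 = -494 + p^{2}$)
$-2185985 + f{\left(l{\left(-6,h \right)},-1016 \right)} = -2185985 - \left(494 - 4^{2}\right) = -2185985 + \left(-494 + 16\right) = -2185985 - 478 = -2186463$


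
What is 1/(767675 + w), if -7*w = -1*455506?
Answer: 7/5829231 ≈ 1.2008e-6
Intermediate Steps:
w = 455506/7 (w = -(-1)*455506/7 = -⅐*(-455506) = 455506/7 ≈ 65072.)
1/(767675 + w) = 1/(767675 + 455506/7) = 1/(5829231/7) = 7/5829231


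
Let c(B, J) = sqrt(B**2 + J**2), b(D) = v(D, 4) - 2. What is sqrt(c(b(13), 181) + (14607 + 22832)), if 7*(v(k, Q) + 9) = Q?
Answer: sqrt(1834511 + 7*sqrt(1610618))/7 ≈ 193.96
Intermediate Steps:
v(k, Q) = -9 + Q/7
b(D) = -73/7 (b(D) = (-9 + (1/7)*4) - 2 = (-9 + 4/7) - 2 = -59/7 - 2 = -73/7)
sqrt(c(b(13), 181) + (14607 + 22832)) = sqrt(sqrt((-73/7)**2 + 181**2) + (14607 + 22832)) = sqrt(sqrt(5329/49 + 32761) + 37439) = sqrt(sqrt(1610618/49) + 37439) = sqrt(sqrt(1610618)/7 + 37439) = sqrt(37439 + sqrt(1610618)/7)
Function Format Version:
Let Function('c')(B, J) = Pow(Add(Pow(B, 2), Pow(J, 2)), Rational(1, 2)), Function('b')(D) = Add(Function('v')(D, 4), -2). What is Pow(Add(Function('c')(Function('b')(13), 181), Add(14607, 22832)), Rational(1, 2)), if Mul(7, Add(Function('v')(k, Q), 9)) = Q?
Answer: Mul(Rational(1, 7), Pow(Add(1834511, Mul(7, Pow(1610618, Rational(1, 2)))), Rational(1, 2))) ≈ 193.96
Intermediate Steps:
Function('v')(k, Q) = Add(-9, Mul(Rational(1, 7), Q))
Function('b')(D) = Rational(-73, 7) (Function('b')(D) = Add(Add(-9, Mul(Rational(1, 7), 4)), -2) = Add(Add(-9, Rational(4, 7)), -2) = Add(Rational(-59, 7), -2) = Rational(-73, 7))
Pow(Add(Function('c')(Function('b')(13), 181), Add(14607, 22832)), Rational(1, 2)) = Pow(Add(Pow(Add(Pow(Rational(-73, 7), 2), Pow(181, 2)), Rational(1, 2)), Add(14607, 22832)), Rational(1, 2)) = Pow(Add(Pow(Add(Rational(5329, 49), 32761), Rational(1, 2)), 37439), Rational(1, 2)) = Pow(Add(Pow(Rational(1610618, 49), Rational(1, 2)), 37439), Rational(1, 2)) = Pow(Add(Mul(Rational(1, 7), Pow(1610618, Rational(1, 2))), 37439), Rational(1, 2)) = Pow(Add(37439, Mul(Rational(1, 7), Pow(1610618, Rational(1, 2)))), Rational(1, 2))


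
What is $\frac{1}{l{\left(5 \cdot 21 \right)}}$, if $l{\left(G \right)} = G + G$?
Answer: $\frac{1}{210} \approx 0.0047619$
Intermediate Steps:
$l{\left(G \right)} = 2 G$
$\frac{1}{l{\left(5 \cdot 21 \right)}} = \frac{1}{2 \cdot 5 \cdot 21} = \frac{1}{2 \cdot 105} = \frac{1}{210}$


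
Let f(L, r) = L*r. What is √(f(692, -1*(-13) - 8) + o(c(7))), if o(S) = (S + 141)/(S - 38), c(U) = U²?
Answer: 15*√1870/11 ≈ 58.968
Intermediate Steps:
o(S) = (141 + S)/(-38 + S)
√(f(692, -1*(-13) - 8) + o(c(7))) = √(692*(-1*(-13) - 8) + (141 + 7²)/(-38 + 7²)) = √(692*(13 - 8) + (141 + 49)/(-38 + 49)) = √(692*5 + 190/11) = √(3460 + (1/11)*190) = √(3460 + 190/11) = √(38250/11) = 15*√1870/11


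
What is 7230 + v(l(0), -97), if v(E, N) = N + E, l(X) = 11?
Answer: 7144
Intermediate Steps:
v(E, N) = E + N
7230 + v(l(0), -97) = 7230 + (11 - 97) = 7230 - 86 = 7144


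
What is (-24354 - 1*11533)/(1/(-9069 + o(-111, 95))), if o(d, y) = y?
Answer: 322049938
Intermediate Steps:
(-24354 - 1*11533)/(1/(-9069 + o(-111, 95))) = (-24354 - 1*11533)/(1/(-9069 + 95)) = (-24354 - 11533)/(1/(-8974)) = -35887/(-1/8974) = -35887*(-8974) = 322049938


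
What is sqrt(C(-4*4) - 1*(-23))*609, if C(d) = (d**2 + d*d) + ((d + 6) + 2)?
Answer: 609*sqrt(527) ≈ 13981.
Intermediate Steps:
C(d) = 8 + d + 2*d**2 (C(d) = (d**2 + d**2) + ((6 + d) + 2) = 2*d**2 + (8 + d) = 8 + d + 2*d**2)
sqrt(C(-4*4) - 1*(-23))*609 = sqrt((8 - 4*4 + 2*(-4*4)**2) - 1*(-23))*609 = sqrt((8 - 16 + 2*(-16)**2) + 23)*609 = sqrt((8 - 16 + 2*256) + 23)*609 = sqrt((8 - 16 + 512) + 23)*609 = sqrt(504 + 23)*609 = sqrt(527)*609 = 609*sqrt(527)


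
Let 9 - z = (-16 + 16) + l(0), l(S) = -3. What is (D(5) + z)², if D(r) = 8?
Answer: 400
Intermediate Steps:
z = 12 (z = 9 - ((-16 + 16) - 3) = 9 - (0 - 3) = 9 - 1*(-3) = 9 + 3 = 12)
(D(5) + z)² = (8 + 12)² = 20² = 400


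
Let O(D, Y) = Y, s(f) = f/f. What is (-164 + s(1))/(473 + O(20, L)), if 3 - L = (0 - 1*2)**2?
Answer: -163/472 ≈ -0.34534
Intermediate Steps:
L = -1 (L = 3 - (0 - 1*2)**2 = 3 - (0 - 2)**2 = 3 - 1*(-2)**2 = 3 - 1*4 = 3 - 4 = -1)
s(f) = 1
(-164 + s(1))/(473 + O(20, L)) = (-164 + 1)/(473 - 1) = -163/472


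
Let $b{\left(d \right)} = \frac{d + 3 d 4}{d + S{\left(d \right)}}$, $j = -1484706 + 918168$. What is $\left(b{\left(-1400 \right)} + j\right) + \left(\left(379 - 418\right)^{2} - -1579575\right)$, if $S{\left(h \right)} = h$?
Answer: $\frac{2029129}{2} \approx 1.0146 \cdot 10^{6}$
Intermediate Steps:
$j = -566538$
$b{\left(d \right)} = \frac{13}{2}$ ($b{\left(d \right)} = \frac{d + 3 d 4}{d + d} = \frac{d + 12 d}{2 d} = 13 d \frac{1}{2 d} = \frac{13}{2}$)
$\left(b{\left(-1400 \right)} + j\right) + \left(\left(379 - 418\right)^{2} - -1579575\right) = \left(\frac{13}{2} - 566538\right) + \left(\left(379 - 418\right)^{2} - -1579575\right) = - \frac{1133063}{2} + \left(\left(-39\right)^{2} + 1579575\right) = - \frac{1133063}{2} + \left(1521 + 1579575\right) = - \frac{1133063}{2} + 1581096 = \frac{2029129}{2}$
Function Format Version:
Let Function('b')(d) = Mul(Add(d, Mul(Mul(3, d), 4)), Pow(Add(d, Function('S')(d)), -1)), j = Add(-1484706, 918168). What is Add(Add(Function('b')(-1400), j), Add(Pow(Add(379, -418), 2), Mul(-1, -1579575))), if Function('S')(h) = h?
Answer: Rational(2029129, 2) ≈ 1.0146e+6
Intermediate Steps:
j = -566538
Function('b')(d) = Rational(13, 2) (Function('b')(d) = Mul(Add(d, Mul(Mul(3, d), 4)), Pow(Add(d, d), -1)) = Mul(Add(d, Mul(12, d)), Pow(Mul(2, d), -1)) = Mul(Mul(13, d), Mul(Rational(1, 2), Pow(d, -1))) = Rational(13, 2))
Add(Add(Function('b')(-1400), j), Add(Pow(Add(379, -418), 2), Mul(-1, -1579575))) = Add(Add(Rational(13, 2), -566538), Add(Pow(Add(379, -418), 2), Mul(-1, -1579575))) = Add(Rational(-1133063, 2), Add(Pow(-39, 2), 1579575)) = Add(Rational(-1133063, 2), Add(1521, 1579575)) = Add(Rational(-1133063, 2), 1581096) = Rational(2029129, 2)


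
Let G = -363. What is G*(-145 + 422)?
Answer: -100551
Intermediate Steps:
G*(-145 + 422) = -363*(-145 + 422) = -363*277 = -100551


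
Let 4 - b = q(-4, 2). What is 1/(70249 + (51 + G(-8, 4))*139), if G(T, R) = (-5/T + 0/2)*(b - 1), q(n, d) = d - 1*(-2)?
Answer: 8/618009 ≈ 1.2945e-5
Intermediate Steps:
q(n, d) = 2 + d (q(n, d) = d + 2 = 2 + d)
b = 0 (b = 4 - (2 + 2) = 4 - 1*4 = 4 - 4 = 0)
G(T, R) = 5/T (G(T, R) = (-5/T + 0/2)*(0 - 1) = (-5/T + 0*(1/2))*(-1) = (-5/T + 0)*(-1) = -5/T*(-1) = 5/T)
1/(70249 + (51 + G(-8, 4))*139) = 1/(70249 + (51 + 5/(-8))*139) = 1/(70249 + (51 + 5*(-1/8))*139) = 1/(70249 + (51 - 5/8)*139) = 1/(70249 + (403/8)*139) = 1/(70249 + 56017/8) = 1/(618009/8) = 8/618009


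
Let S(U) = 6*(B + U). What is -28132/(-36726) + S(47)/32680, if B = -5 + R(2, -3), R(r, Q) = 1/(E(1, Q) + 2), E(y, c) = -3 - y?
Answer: 464249267/600102840 ≈ 0.77362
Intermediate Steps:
R(r, Q) = -½ (R(r, Q) = 1/((-3 - 1*1) + 2) = 1/((-3 - 1) + 2) = 1/(-4 + 2) = 1/(-2) = -½)
B = -11/2 (B = -5 - ½ = -11/2 ≈ -5.5000)
S(U) = -33 + 6*U (S(U) = 6*(-11/2 + U) = -33 + 6*U)
-28132/(-36726) + S(47)/32680 = -28132/(-36726) + (-33 + 6*47)/32680 = -28132*(-1/36726) + (-33 + 282)*(1/32680) = 14066/18363 + 249*(1/32680) = 14066/18363 + 249/32680 = 464249267/600102840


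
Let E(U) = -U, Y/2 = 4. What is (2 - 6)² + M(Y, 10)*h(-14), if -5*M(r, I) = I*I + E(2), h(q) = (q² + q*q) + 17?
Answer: -40002/5 ≈ -8000.4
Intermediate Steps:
Y = 8 (Y = 2*4 = 8)
h(q) = 17 + 2*q² (h(q) = (q² + q²) + 17 = 2*q² + 17 = 17 + 2*q²)
M(r, I) = ⅖ - I²/5 (M(r, I) = -(I*I - 1*2)/5 = -(I² - 2)/5 = -(-2 + I²)/5 = ⅖ - I²/5)
(2 - 6)² + M(Y, 10)*h(-14) = (2 - 6)² + (⅖ - ⅕*10²)*(17 + 2*(-14)²) = (-4)² + (⅖ - ⅕*100)*(17 + 2*196) = 16 + (⅖ - 20)*(17 + 392) = 16 - 98/5*409 = 16 - 40082/5 = -40002/5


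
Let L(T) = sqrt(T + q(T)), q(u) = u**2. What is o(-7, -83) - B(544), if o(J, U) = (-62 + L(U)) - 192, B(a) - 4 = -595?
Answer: 337 + sqrt(6806) ≈ 419.50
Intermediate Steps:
L(T) = sqrt(T + T**2)
B(a) = -591 (B(a) = 4 - 595 = -591)
o(J, U) = -254 + sqrt(U*(1 + U)) (o(J, U) = (-62 + sqrt(U*(1 + U))) - 192 = -254 + sqrt(U*(1 + U)))
o(-7, -83) - B(544) = (-254 + sqrt(-83*(1 - 83))) - 1*(-591) = (-254 + sqrt(-83*(-82))) + 591 = (-254 + sqrt(6806)) + 591 = 337 + sqrt(6806)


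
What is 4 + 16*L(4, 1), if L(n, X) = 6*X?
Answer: 100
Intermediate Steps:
4 + 16*L(4, 1) = 4 + 16*(6*1) = 4 + 16*6 = 4 + 96 = 100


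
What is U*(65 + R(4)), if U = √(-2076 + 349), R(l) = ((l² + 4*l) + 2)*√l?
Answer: 133*I*√1727 ≈ 5527.1*I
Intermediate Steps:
R(l) = √l*(2 + l² + 4*l) (R(l) = (2 + l² + 4*l)*√l = √l*(2 + l² + 4*l))
U = I*√1727 (U = √(-1727) = I*√1727 ≈ 41.557*I)
U*(65 + R(4)) = (I*√1727)*(65 + √4*(2 + 4² + 4*4)) = (I*√1727)*(65 + 2*(2 + 16 + 16)) = (I*√1727)*(65 + 2*34) = (I*√1727)*(65 + 68) = (I*√1727)*133 = 133*I*√1727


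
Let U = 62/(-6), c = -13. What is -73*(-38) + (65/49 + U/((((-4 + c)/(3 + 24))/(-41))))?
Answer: 1751336/833 ≈ 2102.4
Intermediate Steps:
U = -31/3 (U = 62*(-1/6) = -31/3 ≈ -10.333)
-73*(-38) + (65/49 + U/((((-4 + c)/(3 + 24))/(-41)))) = -73*(-38) + (65/49 - 31*(-41*(3 + 24)/(-4 - 13))/3) = 2774 + (65*(1/49) - 31/(3*(-17/27*(-1/41)))) = 2774 + (65/49 - 31/(3*(-17*1/27*(-1/41)))) = 2774 + (65/49 - 31/(3*((-17/27*(-1/41))))) = 2774 + (65/49 - 31/(3*17/1107)) = 2774 + (65/49 - 31/3*1107/17) = 2774 + (65/49 - 11439/17) = 2774 - 559406/833 = 1751336/833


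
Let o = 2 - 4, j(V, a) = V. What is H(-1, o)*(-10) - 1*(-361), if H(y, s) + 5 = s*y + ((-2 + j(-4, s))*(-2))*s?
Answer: 631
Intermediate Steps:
o = -2
H(y, s) = -5 + 12*s + s*y (H(y, s) = -5 + (s*y + ((-2 - 4)*(-2))*s) = -5 + (s*y + (-6*(-2))*s) = -5 + (s*y + 12*s) = -5 + (12*s + s*y) = -5 + 12*s + s*y)
H(-1, o)*(-10) - 1*(-361) = (-5 + 12*(-2) - 2*(-1))*(-10) - 1*(-361) = (-5 - 24 + 2)*(-10) + 361 = -27*(-10) + 361 = 270 + 361 = 631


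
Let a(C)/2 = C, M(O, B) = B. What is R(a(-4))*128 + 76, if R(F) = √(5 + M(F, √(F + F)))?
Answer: 76 + 128*√(5 + 4*I) ≈ 381.64 + 107.21*I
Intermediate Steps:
a(C) = 2*C
R(F) = √(5 + √2*√F) (R(F) = √(5 + √(F + F)) = √(5 + √(2*F)) = √(5 + √2*√F))
R(a(-4))*128 + 76 = √(5 + √2*√(2*(-4)))*128 + 76 = √(5 + √2*√(-8))*128 + 76 = √(5 + √2*(2*I*√2))*128 + 76 = √(5 + 4*I)*128 + 76 = 128*√(5 + 4*I) + 76 = 76 + 128*√(5 + 4*I)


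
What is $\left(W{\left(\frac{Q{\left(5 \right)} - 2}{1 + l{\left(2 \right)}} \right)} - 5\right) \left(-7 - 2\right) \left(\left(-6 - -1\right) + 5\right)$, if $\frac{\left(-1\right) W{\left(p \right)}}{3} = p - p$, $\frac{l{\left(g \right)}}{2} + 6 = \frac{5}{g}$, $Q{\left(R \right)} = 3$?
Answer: $0$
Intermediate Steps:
$l{\left(g \right)} = -12 + \frac{10}{g}$ ($l{\left(g \right)} = -12 + 2 \frac{5}{g} = -12 + \frac{10}{g}$)
$W{\left(p \right)} = 0$ ($W{\left(p \right)} = - 3 \left(p - p\right) = \left(-3\right) 0 = 0$)
$\left(W{\left(\frac{Q{\left(5 \right)} - 2}{1 + l{\left(2 \right)}} \right)} - 5\right) \left(-7 - 2\right) \left(\left(-6 - -1\right) + 5\right) = \left(0 - 5\right) \left(-7 - 2\right) \left(\left(-6 - -1\right) + 5\right) = \left(-5\right) \left(-9\right) \left(\left(-6 + 1\right) + 5\right) = 45 \left(-5 + 5\right) = 45 \cdot 0 = 0$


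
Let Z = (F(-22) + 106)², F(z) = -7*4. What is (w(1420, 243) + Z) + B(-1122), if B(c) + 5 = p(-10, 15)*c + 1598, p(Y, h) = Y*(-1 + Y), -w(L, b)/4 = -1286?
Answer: -110599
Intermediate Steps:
F(z) = -28
w(L, b) = 5144 (w(L, b) = -4*(-1286) = 5144)
Z = 6084 (Z = (-28 + 106)² = 78² = 6084)
B(c) = 1593 + 110*c (B(c) = -5 + ((-10*(-1 - 10))*c + 1598) = -5 + ((-10*(-11))*c + 1598) = -5 + (110*c + 1598) = -5 + (1598 + 110*c) = 1593 + 110*c)
(w(1420, 243) + Z) + B(-1122) = (5144 + 6084) + (1593 + 110*(-1122)) = 11228 + (1593 - 123420) = 11228 - 121827 = -110599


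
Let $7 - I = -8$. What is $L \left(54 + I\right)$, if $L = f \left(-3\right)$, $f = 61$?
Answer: $-12627$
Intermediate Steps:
$I = 15$ ($I = 7 - -8 = 7 + 8 = 15$)
$L = -183$ ($L = 61 \left(-3\right) = -183$)
$L \left(54 + I\right) = - 183 \left(54 + 15\right) = \left(-183\right) 69 = -12627$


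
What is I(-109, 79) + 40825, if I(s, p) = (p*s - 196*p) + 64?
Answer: 16794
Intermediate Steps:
I(s, p) = 64 - 196*p + p*s (I(s, p) = (-196*p + p*s) + 64 = 64 - 196*p + p*s)
I(-109, 79) + 40825 = (64 - 196*79 + 79*(-109)) + 40825 = (64 - 15484 - 8611) + 40825 = -24031 + 40825 = 16794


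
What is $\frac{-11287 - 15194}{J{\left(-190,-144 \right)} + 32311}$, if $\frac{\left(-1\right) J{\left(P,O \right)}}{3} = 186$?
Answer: $- \frac{26481}{31753} \approx -0.83397$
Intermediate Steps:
$J{\left(P,O \right)} = -558$ ($J{\left(P,O \right)} = \left(-3\right) 186 = -558$)
$\frac{-11287 - 15194}{J{\left(-190,-144 \right)} + 32311} = \frac{-11287 - 15194}{-558 + 32311} = - \frac{26481}{31753}$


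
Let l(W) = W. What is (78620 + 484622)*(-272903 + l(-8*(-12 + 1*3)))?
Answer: -153669878102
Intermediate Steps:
(78620 + 484622)*(-272903 + l(-8*(-12 + 1*3))) = (78620 + 484622)*(-272903 - 8*(-12 + 1*3)) = 563242*(-272903 - 8*(-12 + 3)) = 563242*(-272903 - 8*(-9)) = 563242*(-272903 + 72) = 563242*(-272831) = -153669878102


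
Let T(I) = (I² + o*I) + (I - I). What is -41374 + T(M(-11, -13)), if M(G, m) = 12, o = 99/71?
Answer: -2926142/71 ≈ -41213.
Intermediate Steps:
o = 99/71 (o = 99*(1/71) = 99/71 ≈ 1.3944)
T(I) = I² + 99*I/71 (T(I) = (I² + 99*I/71) + (I - I) = (I² + 99*I/71) + 0 = I² + 99*I/71)
-41374 + T(M(-11, -13)) = -41374 + (1/71)*12*(99 + 71*12) = -41374 + (1/71)*12*(99 + 852) = -41374 + (1/71)*12*951 = -41374 + 11412/71 = -2926142/71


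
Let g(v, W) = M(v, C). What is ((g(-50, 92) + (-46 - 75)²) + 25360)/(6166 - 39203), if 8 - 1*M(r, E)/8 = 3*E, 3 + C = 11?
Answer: -39873/33037 ≈ -1.2069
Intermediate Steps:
C = 8 (C = -3 + 11 = 8)
M(r, E) = 64 - 24*E
g(v, W) = -128 (g(v, W) = 64 - 24*8 = 64 - 192 = -128)
((g(-50, 92) + (-46 - 75)²) + 25360)/(6166 - 39203) = ((-128 + (-46 - 75)²) + 25360)/(6166 - 39203) = ((-128 + (-121)²) + 25360)/(-33037) = ((-128 + 14641) + 25360)*(-1/33037) = (14513 + 25360)*(-1/33037) = 39873*(-1/33037) = -39873/33037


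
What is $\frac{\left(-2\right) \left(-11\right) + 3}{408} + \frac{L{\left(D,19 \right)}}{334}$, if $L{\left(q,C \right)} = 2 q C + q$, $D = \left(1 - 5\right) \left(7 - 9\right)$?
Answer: $\frac{67823}{68136} \approx 0.99541$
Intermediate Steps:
$D = 8$ ($D = \left(-4\right) \left(-2\right) = 8$)
$L{\left(q,C \right)} = q + 2 C q$ ($L{\left(q,C \right)} = 2 C q + q = q + 2 C q$)
$\frac{\left(-2\right) \left(-11\right) + 3}{408} + \frac{L{\left(D,19 \right)}}{334} = \frac{\left(-2\right) \left(-11\right) + 3}{408} + \frac{8 \left(1 + 2 \cdot 19\right)}{334} = \left(22 + 3\right) \frac{1}{408} + 8 \left(1 + 38\right) \frac{1}{334} = 25 \cdot \frac{1}{408} + 8 \cdot 39 \cdot \frac{1}{334} = \frac{25}{408} + 312 \cdot \frac{1}{334} = \frac{25}{408} + \frac{156}{167} = \frac{67823}{68136}$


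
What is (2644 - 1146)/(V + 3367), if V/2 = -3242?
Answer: -1498/3117 ≈ -0.48059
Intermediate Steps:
V = -6484 (V = 2*(-3242) = -6484)
(2644 - 1146)/(V + 3367) = (2644 - 1146)/(-6484 + 3367) = 1498/(-3117) = 1498*(-1/3117) = -1498/3117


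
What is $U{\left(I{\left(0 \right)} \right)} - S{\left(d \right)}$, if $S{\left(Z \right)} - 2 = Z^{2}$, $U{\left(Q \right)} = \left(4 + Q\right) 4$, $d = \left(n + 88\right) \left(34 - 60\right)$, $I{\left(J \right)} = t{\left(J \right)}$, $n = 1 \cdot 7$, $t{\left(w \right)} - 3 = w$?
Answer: $-6100874$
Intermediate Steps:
$t{\left(w \right)} = 3 + w$
$n = 7$
$I{\left(J \right)} = 3 + J$
$d = -2470$ ($d = \left(7 + 88\right) \left(34 - 60\right) = 95 \left(-26\right) = -2470$)
$U{\left(Q \right)} = 16 + 4 Q$
$S{\left(Z \right)} = 2 + Z^{2}$
$U{\left(I{\left(0 \right)} \right)} - S{\left(d \right)} = \left(16 + 4 \left(3 + 0\right)\right) - \left(2 + \left(-2470\right)^{2}\right) = \left(16 + 4 \cdot 3\right) - \left(2 + 6100900\right) = \left(16 + 12\right) - 6100902 = 28 - 6100902 = -6100874$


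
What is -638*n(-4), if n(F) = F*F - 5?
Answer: -7018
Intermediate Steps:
n(F) = -5 + F² (n(F) = F² - 5 = -5 + F²)
-638*n(-4) = -638*(-5 + (-4)²) = -638*(-5 + 16) = -638*11 = -7018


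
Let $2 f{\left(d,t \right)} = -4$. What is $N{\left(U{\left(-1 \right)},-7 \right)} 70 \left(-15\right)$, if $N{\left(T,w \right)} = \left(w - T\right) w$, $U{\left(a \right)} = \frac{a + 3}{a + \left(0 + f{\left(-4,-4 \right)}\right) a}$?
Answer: $-66150$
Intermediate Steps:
$f{\left(d,t \right)} = -2$ ($f{\left(d,t \right)} = \frac{1}{2} \left(-4\right) = -2$)
$U{\left(a \right)} = - \frac{3 + a}{a}$ ($U{\left(a \right)} = \frac{a + 3}{a + \left(0 - 2\right) a} = \frac{3 + a}{a - 2 a} = \frac{3 + a}{\left(-1\right) a} = \left(3 + a\right) \left(- \frac{1}{a}\right) = - \frac{3 + a}{a}$)
$N{\left(T,w \right)} = w \left(w - T\right)$
$N{\left(U{\left(-1 \right)},-7 \right)} 70 \left(-15\right) = - 7 \left(-7 - \frac{-3 - -1}{-1}\right) 70 \left(-15\right) = - 7 \left(-7 - - (-3 + 1)\right) 70 \left(-15\right) = - 7 \left(-7 - \left(-1\right) \left(-2\right)\right) 70 \left(-15\right) = - 7 \left(-7 - 2\right) 70 \left(-15\right) = \left(-7\right) \left(-9\right) 70 \left(-15\right) = 63 \cdot 70 \left(-15\right) = 4410 \left(-15\right) = -66150$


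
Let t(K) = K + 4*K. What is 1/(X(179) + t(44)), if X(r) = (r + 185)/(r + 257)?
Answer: 109/24071 ≈ 0.0045283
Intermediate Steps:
t(K) = 5*K
X(r) = (185 + r)/(257 + r)
1/(X(179) + t(44)) = 1/((185 + 179)/(257 + 179) + 5*44) = 1/(364/436 + 220) = 1/((1/436)*364 + 220) = 1/(91/109 + 220) = 1/(24071/109) = 109/24071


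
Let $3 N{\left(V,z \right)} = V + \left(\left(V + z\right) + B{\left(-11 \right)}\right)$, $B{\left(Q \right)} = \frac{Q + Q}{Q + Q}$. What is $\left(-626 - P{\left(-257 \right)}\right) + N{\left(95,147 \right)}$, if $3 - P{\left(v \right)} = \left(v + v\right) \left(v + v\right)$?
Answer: $\frac{791039}{3} \approx 2.6368 \cdot 10^{5}$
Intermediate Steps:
$B{\left(Q \right)} = 1$ ($B{\left(Q \right)} = \frac{2 Q}{2 Q} = 2 Q \frac{1}{2 Q} = 1$)
$P{\left(v \right)} = 3 - 4 v^{2}$ ($P{\left(v \right)} = 3 - \left(v + v\right) \left(v + v\right) = 3 - 2 v 2 v = 3 - 4 v^{2}$)
$N{\left(V,z \right)} = \frac{1}{3} + \frac{z}{3} + \frac{2 V}{3}$ ($N{\left(V,z \right)} = \frac{V + \left(\left(V + z\right) + 1\right)}{3} = \frac{V + \left(1 + V + z\right)}{3} = \frac{1 + z + 2 V}{3} = \frac{1}{3} + \frac{z}{3} + \frac{2 V}{3}$)
$\left(-626 - P{\left(-257 \right)}\right) + N{\left(95,147 \right)} = \left(-626 - \left(3 - 4 \left(-257\right)^{2}\right)\right) + \left(\frac{1}{3} + \frac{1}{3} \cdot 147 + \frac{2}{3} \cdot 95\right) = \left(-626 - \left(3 - 264196\right)\right) + \left(\frac{1}{3} + 49 + \frac{190}{3}\right) = \left(-626 - \left(3 - 264196\right)\right) + \frac{338}{3} = \left(-626 - -264193\right) + \frac{338}{3} = \left(-626 + 264193\right) + \frac{338}{3} = 263567 + \frac{338}{3} = \frac{791039}{3}$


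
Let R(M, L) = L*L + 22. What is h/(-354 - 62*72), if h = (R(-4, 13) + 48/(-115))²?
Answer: -480354889/63718050 ≈ -7.5388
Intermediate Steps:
R(M, L) = 22 + L² (R(M, L) = L² + 22 = 22 + L²)
h = 480354889/13225 (h = ((22 + 13²) + 48/(-115))² = ((22 + 169) + 48*(-1/115))² = (191 - 48/115)² = (21917/115)² = 480354889/13225 ≈ 36322.)
h/(-354 - 62*72) = 480354889/(13225*(-354 - 62*72)) = 480354889/(13225*(-354 - 4464)) = (480354889/13225)/(-4818) = (480354889/13225)*(-1/4818) = -480354889/63718050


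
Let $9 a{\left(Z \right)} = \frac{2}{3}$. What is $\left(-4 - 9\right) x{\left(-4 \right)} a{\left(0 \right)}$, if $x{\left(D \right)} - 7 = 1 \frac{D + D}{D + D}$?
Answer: $- \frac{208}{27} \approx -7.7037$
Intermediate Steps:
$a{\left(Z \right)} = \frac{2}{27}$ ($a{\left(Z \right)} = \frac{2 \cdot \frac{1}{3}}{9} = \frac{1}{9} \cdot \frac{2}{3} = \frac{2}{27}$)
$x{\left(D \right)} = 8$ ($x{\left(D \right)} = 7 + 1 \frac{D + D}{D + D} = 7 + 1 \frac{2 D}{2 D} = 7 + 1 \cdot 2 D \frac{1}{2 D} = 7 + 1 \cdot 1 = 7 + 1 = 8$)
$\left(-4 - 9\right) x{\left(-4 \right)} a{\left(0 \right)} = \left(-4 - 9\right) 8 \cdot \frac{2}{27} = \left(-13\right) 8 \cdot \frac{2}{27} = \left(-104\right) \frac{2}{27} = - \frac{208}{27}$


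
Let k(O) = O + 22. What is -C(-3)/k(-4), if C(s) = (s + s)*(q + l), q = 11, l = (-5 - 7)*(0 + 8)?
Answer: -85/3 ≈ -28.333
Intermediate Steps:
k(O) = 22 + O
l = -96 (l = -12*8 = -96)
C(s) = -170*s (C(s) = (s + s)*(11 - 96) = (2*s)*(-85) = -170*s)
-C(-3)/k(-4) = -(-170*(-3))/(22 - 4) = -510/18 = -1*85/3 = -85/3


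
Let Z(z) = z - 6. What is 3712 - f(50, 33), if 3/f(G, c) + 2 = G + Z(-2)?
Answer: 148477/40 ≈ 3711.9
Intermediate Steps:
Z(z) = -6 + z
f(G, c) = 3/(-10 + G) (f(G, c) = 3/(-2 + (G + (-6 - 2))) = 3/(-2 + (G - 8)) = 3/(-2 + (-8 + G)) = 3/(-10 + G))
3712 - f(50, 33) = 3712 - 3/(-10 + 50) = 3712 - 3/40 = 148477/40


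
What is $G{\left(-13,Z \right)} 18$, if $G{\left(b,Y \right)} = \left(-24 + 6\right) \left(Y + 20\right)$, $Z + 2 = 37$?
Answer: $-17820$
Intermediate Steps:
$Z = 35$ ($Z = -2 + 37 = 35$)
$G{\left(b,Y \right)} = -360 - 18 Y$ ($G{\left(b,Y \right)} = - 18 \left(20 + Y\right) = -360 - 18 Y$)
$G{\left(-13,Z \right)} 18 = \left(-360 - 630\right) 18 = \left(-990\right) 18 = -17820$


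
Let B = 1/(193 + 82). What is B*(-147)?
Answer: -147/275 ≈ -0.53455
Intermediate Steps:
B = 1/275 ≈ 0.0036364
B*(-147) = (1/275)*(-147) = -147/275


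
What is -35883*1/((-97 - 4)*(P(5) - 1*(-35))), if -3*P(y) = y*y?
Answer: 107649/8080 ≈ 13.323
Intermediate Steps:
P(y) = -y²/3 (P(y) = -y*y/3 = -y²/3)
-35883*1/((-97 - 4)*(P(5) - 1*(-35))) = -35883*1/((-97 - 4)*(-⅓*5² - 1*(-35))) = -35883*(-1/(101*(-⅓*25 + 35))) = -35883*(-1/(101*(-25/3 + 35))) = -35883/((-101*80/3)) = -35883/(-8080/3) = -35883*(-3/8080) = 107649/8080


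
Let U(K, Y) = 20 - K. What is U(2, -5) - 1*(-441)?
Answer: 459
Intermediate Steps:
U(2, -5) - 1*(-441) = (20 - 1*2) - 1*(-441) = (20 - 2) + 441 = 18 + 441 = 459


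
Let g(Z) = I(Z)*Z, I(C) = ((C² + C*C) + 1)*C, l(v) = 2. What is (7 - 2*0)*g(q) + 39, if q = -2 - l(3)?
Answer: 3735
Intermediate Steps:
q = -4 (q = -2 - 1*2 = -2 - 2 = -4)
I(C) = C*(1 + 2*C²) (I(C) = ((C² + C²) + 1)*C = (2*C² + 1)*C = (1 + 2*C²)*C = C*(1 + 2*C²))
g(Z) = Z*(Z + 2*Z³) (g(Z) = (Z + 2*Z³)*Z = Z*(Z + 2*Z³))
(7 - 2*0)*g(q) + 39 = (7 - 2*0)*((-4)² + 2*(-4)⁴) + 39 = (7 + 0)*(16 + 2*256) + 39 = 7*(16 + 512) + 39 = 7*528 + 39 = 3696 + 39 = 3735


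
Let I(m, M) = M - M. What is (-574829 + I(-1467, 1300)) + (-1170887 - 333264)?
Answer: -2078980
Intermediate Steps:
I(m, M) = 0
(-574829 + I(-1467, 1300)) + (-1170887 - 333264) = (-574829 + 0) + (-1170887 - 333264) = -574829 - 1504151 = -2078980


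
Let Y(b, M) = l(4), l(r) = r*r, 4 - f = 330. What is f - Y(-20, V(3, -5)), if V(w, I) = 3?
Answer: -342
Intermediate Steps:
f = -326 (f = 4 - 1*330 = 4 - 330 = -326)
l(r) = r²
Y(b, M) = 16 (Y(b, M) = 4² = 16)
f - Y(-20, V(3, -5)) = -326 - 1*16 = -326 - 16 = -342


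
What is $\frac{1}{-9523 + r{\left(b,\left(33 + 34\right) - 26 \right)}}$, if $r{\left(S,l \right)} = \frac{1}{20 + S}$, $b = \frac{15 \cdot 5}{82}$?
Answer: $- \frac{1715}{16331863} \approx -0.00010501$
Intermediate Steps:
$b = \frac{75}{82}$ ($b = 75 \cdot \frac{1}{82} = \frac{75}{82} \approx 0.91463$)
$\frac{1}{-9523 + r{\left(b,\left(33 + 34\right) - 26 \right)}} = \frac{1}{-9523 + \frac{1}{20 + \frac{75}{82}}} = \frac{1}{-9523 + \frac{1}{\frac{1715}{82}}} = \frac{1}{-9523 + \frac{82}{1715}} = \frac{1}{- \frac{16331863}{1715}} = - \frac{1715}{16331863}$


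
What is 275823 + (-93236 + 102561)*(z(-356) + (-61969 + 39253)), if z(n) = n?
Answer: -214870577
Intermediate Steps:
275823 + (-93236 + 102561)*(z(-356) + (-61969 + 39253)) = 275823 + (-93236 + 102561)*(-356 + (-61969 + 39253)) = 275823 + 9325*(-356 - 22716) = 275823 + 9325*(-23072) = 275823 - 215146400 = -214870577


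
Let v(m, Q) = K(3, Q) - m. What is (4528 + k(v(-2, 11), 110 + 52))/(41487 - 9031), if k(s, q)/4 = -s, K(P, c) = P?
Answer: 1127/8114 ≈ 0.13890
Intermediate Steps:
v(m, Q) = 3 - m
k(s, q) = -4*s (k(s, q) = 4*(-s) = -4*s)
(4528 + k(v(-2, 11), 110 + 52))/(41487 - 9031) = (4528 - 4*(3 - 1*(-2)))/(41487 - 9031) = (4528 - 4*(3 + 2))/32456 = (4528 - 4*5)*(1/32456) = (4528 - 20)*(1/32456) = 4508*(1/32456) = 1127/8114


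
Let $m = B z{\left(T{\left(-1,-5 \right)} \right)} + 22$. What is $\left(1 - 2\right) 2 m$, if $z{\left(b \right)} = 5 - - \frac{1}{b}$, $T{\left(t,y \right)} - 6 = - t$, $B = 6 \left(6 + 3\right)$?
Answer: $- \frac{4196}{7} \approx -599.43$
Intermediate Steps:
$B = 54$ ($B = 6 \cdot 9 = 54$)
$T{\left(t,y \right)} = 6 - t$
$z{\left(b \right)} = 5 + \frac{1}{b}$
$m = \frac{2098}{7}$ ($m = 54 \left(5 + \frac{1}{6 - -1}\right) + 22 = 54 \left(5 + \frac{1}{6 + 1}\right) + 22 = 54 \left(5 + \frac{1}{7}\right) + 22 = 54 \cdot \frac{36}{7} + 22 = \frac{1944}{7} + 22 = \frac{2098}{7} \approx 299.71$)
$\left(1 - 2\right) 2 m = \left(1 - 2\right) 2 \cdot \frac{2098}{7} = \left(-1\right) 2 \cdot \frac{2098}{7} = \left(-2\right) \frac{2098}{7} = - \frac{4196}{7}$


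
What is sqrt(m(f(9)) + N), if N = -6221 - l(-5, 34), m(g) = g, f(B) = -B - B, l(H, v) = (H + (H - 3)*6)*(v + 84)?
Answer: sqrt(15) ≈ 3.8730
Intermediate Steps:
l(H, v) = (-18 + 7*H)*(84 + v) (l(H, v) = (H + (-3 + H)*6)*(84 + v) = (H + (-18 + 6*H))*(84 + v) = (-18 + 7*H)*(84 + v))
f(B) = -2*B
N = 33 (N = -6221 - (-1512 - 18*34 + 588*(-5) + 7*(-5)*34) = -6221 - (-1512 - 612 - 2940 - 1190) = -6221 - 1*(-6254) = -6221 + 6254 = 33)
sqrt(m(f(9)) + N) = sqrt(-2*9 + 33) = sqrt(-18 + 33) = sqrt(15)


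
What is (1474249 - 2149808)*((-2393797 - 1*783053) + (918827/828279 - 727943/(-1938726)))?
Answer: 382922042045046146024351/178422892506 ≈ 2.1461e+12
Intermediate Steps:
(1474249 - 2149808)*((-2393797 - 1*783053) + (918827/828279 - 727943/(-1938726))) = -675559*((-2393797 - 783053) + (918827*(1/828279) - 727943*(-1/1938726))) = -675559*(-3176850 + (918827/828279 + 727943/1938726)) = -675559*(-3176850 + 264921521611/178422892506) = -675559*(-566822501136164489/178422892506) = 382922042045046146024351/178422892506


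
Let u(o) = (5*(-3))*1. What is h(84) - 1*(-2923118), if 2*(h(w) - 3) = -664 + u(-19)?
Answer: 5845563/2 ≈ 2.9228e+6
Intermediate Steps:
u(o) = -15 (u(o) = -15*1 = -15)
h(w) = -673/2 (h(w) = 3 + (-664 - 15)/2 = 3 + (½)*(-679) = 3 - 679/2 = -673/2)
h(84) - 1*(-2923118) = -673/2 - 1*(-2923118) = -673/2 + 2923118 = 5845563/2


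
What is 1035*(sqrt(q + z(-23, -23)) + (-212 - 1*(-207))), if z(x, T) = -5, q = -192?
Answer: -5175 + 1035*I*sqrt(197) ≈ -5175.0 + 14527.0*I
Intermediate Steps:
1035*(sqrt(q + z(-23, -23)) + (-212 - 1*(-207))) = 1035*(sqrt(-192 - 5) + (-212 - 1*(-207))) = 1035*(sqrt(-197) + (-212 + 207)) = 1035*(I*sqrt(197) - 5) = 1035*(-5 + I*sqrt(197)) = -5175 + 1035*I*sqrt(197)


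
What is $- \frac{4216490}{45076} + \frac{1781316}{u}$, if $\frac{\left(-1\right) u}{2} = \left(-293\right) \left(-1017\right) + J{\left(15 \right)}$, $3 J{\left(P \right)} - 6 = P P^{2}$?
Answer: $- \frac{81333324433}{842662013} \approx -96.52$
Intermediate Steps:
$J{\left(P \right)} = 2 + \frac{P^{3}}{3}$ ($J{\left(P \right)} = 2 + \frac{P P^{2}}{3} = 2 + \frac{P^{3}}{3}$)
$u = -598216$ ($u = - 2 \left(\left(-293\right) \left(-1017\right) + \left(2 + \frac{15^{3}}{3}\right)\right) = - 2 \left(297981 + \left(2 + \frac{1}{3} \cdot 3375\right)\right) = - 2 \left(297981 + \left(2 + 1125\right)\right) = - 2 \left(297981 + 1127\right) = \left(-2\right) 299108 = -598216$)
$- \frac{4216490}{45076} + \frac{1781316}{u} = - \frac{4216490}{45076} + \frac{1781316}{-598216} = \left(-4216490\right) \frac{1}{45076} + 1781316 \left(- \frac{1}{598216}\right) = - \frac{2108245}{22538} - \frac{445329}{149554} = - \frac{81333324433}{842662013}$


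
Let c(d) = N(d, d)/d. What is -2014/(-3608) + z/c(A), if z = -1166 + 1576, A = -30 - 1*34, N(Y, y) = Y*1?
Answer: 740647/1804 ≈ 410.56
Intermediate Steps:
N(Y, y) = Y
A = -64 (A = -30 - 34 = -64)
z = 410
c(d) = 1 (c(d) = d/d = 1)
-2014/(-3608) + z/c(A) = -2014/(-3608) + 410/1 = -2014*(-1/3608) + 410*1 = 1007/1804 + 410 = 740647/1804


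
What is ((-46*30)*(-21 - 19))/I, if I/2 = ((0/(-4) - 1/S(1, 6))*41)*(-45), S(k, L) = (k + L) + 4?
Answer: 20240/123 ≈ 164.55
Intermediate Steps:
S(k, L) = 4 + L + k (S(k, L) = (L + k) + 4 = 4 + L + k)
I = 3690/11 (I = 2*(((0/(-4) - 1/(4 + 6 + 1))*41)*(-45)) = 2*(((0*(-1/4) - 1/11)*41)*(-45)) = 2*(((0 - 1*1/11)*41)*(-45)) = 2*(((0 - 1/11)*41)*(-45)) = 2*(-1/11*41*(-45)) = 2*(-41/11*(-45)) = 2*(1845/11) = 3690/11 ≈ 335.45)
((-46*30)*(-21 - 19))/I = ((-46*30)*(-21 - 19))/(3690/11) = -1380*(-40)*(11/3690) = 55200*(11/3690) = 20240/123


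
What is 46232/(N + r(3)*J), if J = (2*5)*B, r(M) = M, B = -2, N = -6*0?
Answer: -11558/15 ≈ -770.53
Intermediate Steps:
N = 0
J = -20 (J = (2*5)*(-2) = 10*(-2) = -20)
46232/(N + r(3)*J) = 46232/(0 + 3*(-20)) = 46232/(0 - 60) = 46232/(-60) = 46232*(-1/60) = -11558/15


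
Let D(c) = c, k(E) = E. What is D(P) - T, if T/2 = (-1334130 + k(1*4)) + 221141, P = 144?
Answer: 2226114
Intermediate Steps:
T = -2225970 (T = 2*((-1334130 + 1*4) + 221141) = 2*((-1334130 + 4) + 221141) = 2*(-1334126 + 221141) = 2*(-1112985) = -2225970)
D(P) - T = 144 - 1*(-2225970) = 144 + 2225970 = 2226114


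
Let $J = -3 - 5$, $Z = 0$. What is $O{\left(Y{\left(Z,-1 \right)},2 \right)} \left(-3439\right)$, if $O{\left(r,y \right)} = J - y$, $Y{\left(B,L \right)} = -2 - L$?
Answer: $34390$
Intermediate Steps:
$J = -8$ ($J = -3 - 5 = -8$)
$O{\left(r,y \right)} = -8 - y$
$O{\left(Y{\left(Z,-1 \right)},2 \right)} \left(-3439\right) = \left(-8 - 2\right) \left(-3439\right) = \left(-10\right) \left(-3439\right) = 34390$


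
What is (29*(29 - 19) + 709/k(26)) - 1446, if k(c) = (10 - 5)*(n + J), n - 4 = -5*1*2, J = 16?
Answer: -57091/50 ≈ -1141.8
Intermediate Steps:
n = -6 (n = 4 - 5*1*2 = 4 - 5*2 = 4 - 10 = -6)
k(c) = 50 (k(c) = (10 - 5)*(-6 + 16) = 5*10 = 50)
(29*(29 - 19) + 709/k(26)) - 1446 = (29*(29 - 19) + 709/50) - 1446 = (29*10 + 709*(1/50)) - 1446 = (290 + 709/50) - 1446 = 15209/50 - 1446 = -57091/50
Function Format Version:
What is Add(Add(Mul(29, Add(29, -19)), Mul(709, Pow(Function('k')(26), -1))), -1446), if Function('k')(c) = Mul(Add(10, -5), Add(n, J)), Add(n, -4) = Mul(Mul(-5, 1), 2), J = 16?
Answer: Rational(-57091, 50) ≈ -1141.8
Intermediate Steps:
n = -6 (n = Add(4, Mul(Mul(-5, 1), 2)) = Add(4, Mul(-5, 2)) = Add(4, -10) = -6)
Function('k')(c) = 50 (Function('k')(c) = Mul(Add(10, -5), Add(-6, 16)) = Mul(5, 10) = 50)
Add(Add(Mul(29, Add(29, -19)), Mul(709, Pow(Function('k')(26), -1))), -1446) = Add(Add(Mul(29, Add(29, -19)), Mul(709, Pow(50, -1))), -1446) = Add(Add(Mul(29, 10), Mul(709, Rational(1, 50))), -1446) = Add(Add(290, Rational(709, 50)), -1446) = Add(Rational(15209, 50), -1446) = Rational(-57091, 50)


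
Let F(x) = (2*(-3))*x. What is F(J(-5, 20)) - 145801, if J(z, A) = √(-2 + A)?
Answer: -145801 - 18*√2 ≈ -1.4583e+5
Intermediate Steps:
F(x) = -6*x
F(J(-5, 20)) - 145801 = -6*√(-2 + 20) - 145801 = -18*√2 - 145801 = -145801 - 18*√2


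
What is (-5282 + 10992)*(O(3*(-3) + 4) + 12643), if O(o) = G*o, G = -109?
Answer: 75303480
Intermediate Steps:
O(o) = -109*o
(-5282 + 10992)*(O(3*(-3) + 4) + 12643) = (-5282 + 10992)*(-109*(3*(-3) + 4) + 12643) = 5710*(-109*(-9 + 4) + 12643) = 5710*(-109*(-5) + 12643) = 5710*(545 + 12643) = 5710*13188 = 75303480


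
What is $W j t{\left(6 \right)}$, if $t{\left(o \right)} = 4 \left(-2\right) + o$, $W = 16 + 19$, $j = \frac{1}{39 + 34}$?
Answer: $- \frac{70}{73} \approx -0.9589$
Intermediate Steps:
$j = \frac{1}{73} \approx 0.013699$
$W = 35$
$t{\left(o \right)} = -8 + o$
$W j t{\left(6 \right)} = 35 \cdot \frac{1}{73} \left(-8 + 6\right) = \frac{35}{73} \left(-2\right) = - \frac{70}{73}$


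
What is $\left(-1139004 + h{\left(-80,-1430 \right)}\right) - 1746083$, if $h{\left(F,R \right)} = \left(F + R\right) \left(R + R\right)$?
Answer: $1433513$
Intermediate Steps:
$h{\left(F,R \right)} = 2 R \left(F + R\right)$ ($h{\left(F,R \right)} = \left(F + R\right) 2 R = 2 R \left(F + R\right)$)
$\left(-1139004 + h{\left(-80,-1430 \right)}\right) - 1746083 = \left(-1139004 + 2 \left(-1430\right) \left(-80 - 1430\right)\right) - 1746083 = \left(-1139004 + 2 \left(-1430\right) \left(-1510\right)\right) - 1746083 = \left(-1139004 + 4318600\right) - 1746083 = 3179596 - 1746083 = 1433513$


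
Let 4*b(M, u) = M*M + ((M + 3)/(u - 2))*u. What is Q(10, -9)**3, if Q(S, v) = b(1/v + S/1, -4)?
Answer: 639835421113/34012224 ≈ 18812.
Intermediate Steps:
b(M, u) = M**2/4 + u*(3 + M)/(4*(-2 + u)) (b(M, u) = (M*M + ((M + 3)/(u - 2))*u)/4 = (M**2 + ((3 + M)/(-2 + u))*u)/4 = (M**2 + u*(3 + M)/(-2 + u))/4 = M**2/4 + u*(3 + M)/(4*(-2 + u)))
Q(S, v) = 1/2 + (S + 1/v)**2/4 + S/6 + 1/(6*v) (Q(S, v) = (-2*(1/v + S/1)**2 + 3*(-4) + (1/v + S/1)*(-4) - 4*(1/v + S/1)**2)/(4*(-2 - 4)) = (1/4)*(-2*(1/v + S*1)**2 - 12 + (1/v + S*1)*(-4) - 4*(1/v + S*1)**2)/(-6) = (1/4)*(-1/6)*(-2*(1/v + S)**2 - 12 + (1/v + S)*(-4) - 4*(1/v + S)**2) = (1/4)*(-1/6)*(-2*(S + 1/v)**2 - 12 + (S + 1/v)*(-4) - 4*(S + 1/v)**2) = (1/4)*(-1/6)*(-2*(S + 1/v)**2 - 12 + (-4*S - 4/v) - 4*(S + 1/v)**2) = (1/4)*(-1/6)*(-12 - 6*(S + 1/v)**2 - 4*S - 4/v) = 1/2 + (S + 1/v)**2/4 + S/6 + 1/(6*v))
Q(10, -9)**3 = (1/2 + (1/6)*10 + (1/6)/(-9) + (1/4)*(1 + 10*(-9))**2/(-9)**2)**3 = (1/2 + 5/3 + (1/6)*(-1/9) + (1/4)*(1/81)*(1 - 90)**2)**3 = (1/2 + 5/3 - 1/54 + (1/4)*(1/81)*(-89)**2)**3 = (1/2 + 5/3 - 1/54 + (1/4)*(1/81)*7921)**3 = (1/2 + 5/3 - 1/54 + 7921/324)**3 = (8617/324)**3 = 639835421113/34012224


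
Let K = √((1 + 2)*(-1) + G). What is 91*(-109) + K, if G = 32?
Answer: -9919 + √29 ≈ -9913.6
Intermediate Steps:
K = √29 (K = √((1 + 2)*(-1) + 32) = √(3*(-1) + 32) = √(-3 + 32) = √29 ≈ 5.3852)
91*(-109) + K = 91*(-109) + √29 = -9919 + √29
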